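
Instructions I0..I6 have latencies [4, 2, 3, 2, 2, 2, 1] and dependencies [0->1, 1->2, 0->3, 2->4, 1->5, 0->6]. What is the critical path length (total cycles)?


Compute longest path through dependency graph: dist(Ik) = max over predecessors of dist + latency(Ik).
dist(I0) = latency 4 = 4
dist(I1) = dist(I0) + 2 = 4 + 2 = 6
dist(I2) = dist(I1) + 3 = 6 + 3 = 9
dist(I3) = dist(I0) + 2 = 4 + 2 = 6
dist(I4) = dist(I2) + 2 = 9 + 2 = 11
dist(I5) = dist(I1) + 2 = 6 + 2 = 8
dist(I6) = dist(I0) + 1 = 4 + 1 = 5
Critical path = max dist = 11

11


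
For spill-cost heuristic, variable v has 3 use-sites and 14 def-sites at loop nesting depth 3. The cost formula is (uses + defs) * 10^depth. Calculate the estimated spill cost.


uses + defs = 3 + 14 = 17
10^3 = 1000
Spill cost = 17 * 1000 = 17000

17000


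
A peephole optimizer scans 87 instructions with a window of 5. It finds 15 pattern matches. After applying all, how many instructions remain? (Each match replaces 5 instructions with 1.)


Each match removes 4 instructions.
Total removed = 15 * 4 = 60
Remaining = 87 - 60 = 27

27


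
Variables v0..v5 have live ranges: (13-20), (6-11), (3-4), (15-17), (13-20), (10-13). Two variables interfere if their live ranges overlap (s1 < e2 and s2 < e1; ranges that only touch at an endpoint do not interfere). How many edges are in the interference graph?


Check all pairs for overlapping intervals.
Two intervals (s1,e1) and (s2,e2) overlap if s1 < e2 and s2 < e1.
v0 (13-20) vs v1..v5: overlaps v3, v4 -> 2
v1 (6-11) vs v2..v5: overlaps v5 -> 1
v2 (3-4) vs v3..v5: overlaps none -> 0
v3 (15-17) vs v4..v5: overlaps v4 -> 1
v4 (13-20) vs v5: overlaps none -> 0
Total overlapping pairs = 2 + 1 + 0 + 1 + 0 = 4

4


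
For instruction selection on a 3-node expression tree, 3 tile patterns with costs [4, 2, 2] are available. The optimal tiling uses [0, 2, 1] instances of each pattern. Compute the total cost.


Total cost = sum(count_i * cost_i)
= 0*4 + 2*2 + 1*2
= 6

6


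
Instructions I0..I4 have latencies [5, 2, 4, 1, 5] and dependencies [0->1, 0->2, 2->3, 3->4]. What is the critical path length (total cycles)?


Compute longest path through dependency graph: dist(Ik) = max over predecessors of dist + latency(Ik).
dist(I0) = latency 5 = 5
dist(I1) = dist(I0) + 2 = 5 + 2 = 7
dist(I2) = dist(I0) + 4 = 5 + 4 = 9
dist(I3) = dist(I2) + 1 = 9 + 1 = 10
dist(I4) = dist(I3) + 5 = 10 + 5 = 15
Critical path = max dist = 15

15


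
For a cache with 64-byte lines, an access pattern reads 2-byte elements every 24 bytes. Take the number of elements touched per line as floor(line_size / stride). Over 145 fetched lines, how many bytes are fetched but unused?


Elements per line = floor(64 / 24) = 2
Bytes used per line = 2 * 2 = 4
Wasted per line = 64 - 4 = 60
Total wasted = 60 * 145 = 8700

8700


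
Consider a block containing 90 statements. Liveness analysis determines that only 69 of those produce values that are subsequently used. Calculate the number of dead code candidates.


Dead code = total statements - live definitions
= 90 - 69 = 21

21


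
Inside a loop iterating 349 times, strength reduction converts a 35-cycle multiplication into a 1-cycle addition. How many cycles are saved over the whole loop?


Per-iteration saving = 35 - 1 = 34
Total saved = 349 * 34 = 11866

11866


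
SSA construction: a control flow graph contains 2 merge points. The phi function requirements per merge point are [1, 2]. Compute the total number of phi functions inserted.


Total phi functions = sum of phi functions at each join node
= 1 + 2 = 3

3


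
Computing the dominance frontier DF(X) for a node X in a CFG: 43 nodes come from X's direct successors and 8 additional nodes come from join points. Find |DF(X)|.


DF(X) = direct successor contributions + join point contributions
= 43 + 8 = 51

51


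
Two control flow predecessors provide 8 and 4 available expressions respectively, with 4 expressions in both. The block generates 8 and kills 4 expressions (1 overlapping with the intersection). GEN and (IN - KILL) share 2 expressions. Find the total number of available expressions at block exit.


IN = intersection of predecessors = 4
IN - KILL = 4 - 1 = 3
|OUT| = |GEN| + |IN - KILL| - |GEN ∩ (IN - KILL)| = 8 + 3 - 2 = 9

9


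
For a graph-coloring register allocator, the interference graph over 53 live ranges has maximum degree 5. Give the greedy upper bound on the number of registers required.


Greedy coloring never needs more than (max_degree + 1) colors: when coloring a vertex, at most max_degree neighbors are already colored.
Upper bound = 5 + 1 = 6

6


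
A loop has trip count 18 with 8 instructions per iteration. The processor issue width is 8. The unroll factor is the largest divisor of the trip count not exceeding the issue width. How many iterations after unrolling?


Largest divisor of 18 <= 8 is 6
New iterations = 18 / 6 = 3

3


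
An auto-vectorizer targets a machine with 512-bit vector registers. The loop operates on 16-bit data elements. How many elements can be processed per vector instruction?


Width = SIMD bits / data type bits
= 512 / 16 = 32

32


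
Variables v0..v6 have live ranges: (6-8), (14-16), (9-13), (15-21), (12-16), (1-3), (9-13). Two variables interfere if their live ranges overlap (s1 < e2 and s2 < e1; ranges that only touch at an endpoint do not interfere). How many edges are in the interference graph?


Check all pairs for overlapping intervals.
Two intervals (s1,e1) and (s2,e2) overlap if s1 < e2 and s2 < e1.
v0 (6-8) vs v1..v6: overlaps none -> 0
v1 (14-16) vs v2..v6: overlaps v3, v4 -> 2
v2 (9-13) vs v3..v6: overlaps v4, v6 -> 2
v3 (15-21) vs v4..v6: overlaps v4 -> 1
v4 (12-16) vs v5..v6: overlaps v6 -> 1
v5 (1-3) vs v6: overlaps none -> 0
Total overlapping pairs = 0 + 2 + 2 + 1 + 1 + 0 = 6

6


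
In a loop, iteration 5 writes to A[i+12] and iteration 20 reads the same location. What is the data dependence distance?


Distance = read iteration - write iteration
= 20 - 5 = 15

15


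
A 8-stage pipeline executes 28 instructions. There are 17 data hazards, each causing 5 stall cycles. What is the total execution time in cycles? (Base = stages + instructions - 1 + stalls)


Base cycles = 8 + 28 - 1 = 35
Total stalls = 17 * 5 = 85
Total = 35 + 85 = 120

120


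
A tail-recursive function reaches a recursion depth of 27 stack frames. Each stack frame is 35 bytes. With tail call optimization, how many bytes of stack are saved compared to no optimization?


Without TCO: 27 * 35 = 945 bytes
With TCO: reuse 1 frame = 35 bytes
Savings = 945 - 35 = 910

910


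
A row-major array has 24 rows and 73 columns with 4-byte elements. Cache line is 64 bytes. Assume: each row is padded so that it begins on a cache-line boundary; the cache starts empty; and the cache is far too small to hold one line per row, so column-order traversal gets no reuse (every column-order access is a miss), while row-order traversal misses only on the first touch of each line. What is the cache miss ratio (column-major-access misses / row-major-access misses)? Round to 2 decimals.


Each row occupies 73 * 4 = 292 bytes and starts on a line boundary, so it spans ceil(292 / 64) = 5 cache lines.
Row-major traversal misses (one per line touched): 24 * ceil(73 * 4 / 64) = 120
Column-major traversal misses (no reuse, every access misses): 24 * 73 = 1752
Ratio = 1752 / 120 = 14.6

14.6


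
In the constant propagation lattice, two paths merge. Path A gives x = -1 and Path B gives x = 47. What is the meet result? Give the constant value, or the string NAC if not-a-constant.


Meet operation: if both paths give the same constant, result is that constant; if they differ, result is NAC (not-a-constant).
Path A: -1, Path B: 47 -> differ
Result: not-a-constant -> NAC

NAC


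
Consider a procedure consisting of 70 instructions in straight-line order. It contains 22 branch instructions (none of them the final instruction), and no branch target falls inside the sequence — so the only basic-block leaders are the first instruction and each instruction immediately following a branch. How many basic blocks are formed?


With no in-sequence branch targets, the leaders are the first instruction plus the instruction after each branch.
Number of basic blocks = branches + 1
= 22 + 1 = 23

23


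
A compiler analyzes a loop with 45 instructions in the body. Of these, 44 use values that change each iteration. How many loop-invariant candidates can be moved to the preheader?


Invariant candidates = total - loop-dependent
= 45 - 44 = 1

1


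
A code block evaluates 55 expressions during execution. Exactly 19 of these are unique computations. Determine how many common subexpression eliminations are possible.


CSE count = total expressions - unique expressions
= 55 - 19 = 36

36


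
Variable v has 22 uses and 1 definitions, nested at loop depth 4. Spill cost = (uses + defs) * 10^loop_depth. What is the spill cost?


uses + defs = 22 + 1 = 23
10^4 = 10000
Spill cost = 23 * 10000 = 230000

230000


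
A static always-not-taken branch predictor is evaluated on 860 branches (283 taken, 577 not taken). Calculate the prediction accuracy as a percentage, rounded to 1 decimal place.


Predictor: always-not-taken
Correct predictions = 577
Accuracy = 577 / 860 * 100 = 67.1%

67.1


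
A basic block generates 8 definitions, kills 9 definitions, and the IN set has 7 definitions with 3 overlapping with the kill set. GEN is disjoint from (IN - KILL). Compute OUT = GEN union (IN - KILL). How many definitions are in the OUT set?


IN - KILL: 7 - 3 = 4 surviving definitions
OUT = GEN + surviving = 8 + 4 = 12

12


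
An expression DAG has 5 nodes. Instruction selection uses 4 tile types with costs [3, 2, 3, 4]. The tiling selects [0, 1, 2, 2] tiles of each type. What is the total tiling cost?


Total cost = sum(count_i * cost_i)
= 0*3 + 1*2 + 2*3 + 2*4
= 16

16


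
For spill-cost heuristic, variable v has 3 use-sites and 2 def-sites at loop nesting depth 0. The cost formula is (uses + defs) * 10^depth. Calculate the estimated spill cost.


uses + defs = 3 + 2 = 5
10^0 = 1
Spill cost = 5 * 1 = 5

5


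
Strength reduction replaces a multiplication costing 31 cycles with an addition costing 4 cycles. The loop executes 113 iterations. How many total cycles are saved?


Per-iteration saving = 31 - 4 = 27
Total saved = 113 * 27 = 3051

3051


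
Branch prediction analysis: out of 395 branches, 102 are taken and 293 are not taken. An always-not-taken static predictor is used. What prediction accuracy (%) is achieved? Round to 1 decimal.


Predictor: always-not-taken
Correct predictions = 293
Accuracy = 293 / 395 * 100 = 74.2%

74.2


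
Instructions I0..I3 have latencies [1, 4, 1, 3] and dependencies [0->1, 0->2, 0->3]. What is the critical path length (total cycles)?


Compute longest path through dependency graph: dist(Ik) = max over predecessors of dist + latency(Ik).
dist(I0) = latency 1 = 1
dist(I1) = dist(I0) + 4 = 1 + 4 = 5
dist(I2) = dist(I0) + 1 = 1 + 1 = 2
dist(I3) = dist(I0) + 3 = 1 + 3 = 4
Critical path = max dist = 5

5


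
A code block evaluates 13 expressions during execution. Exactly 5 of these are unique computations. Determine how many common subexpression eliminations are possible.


CSE count = total expressions - unique expressions
= 13 - 5 = 8

8


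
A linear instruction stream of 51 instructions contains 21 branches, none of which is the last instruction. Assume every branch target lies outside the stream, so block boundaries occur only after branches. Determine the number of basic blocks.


With no in-sequence branch targets, the leaders are the first instruction plus the instruction after each branch.
Number of basic blocks = branches + 1
= 21 + 1 = 22

22


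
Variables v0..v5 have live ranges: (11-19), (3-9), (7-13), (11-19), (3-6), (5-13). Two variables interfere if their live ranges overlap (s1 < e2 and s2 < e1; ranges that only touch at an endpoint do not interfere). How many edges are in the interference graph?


Check all pairs for overlapping intervals.
Two intervals (s1,e1) and (s2,e2) overlap if s1 < e2 and s2 < e1.
v0 (11-19) vs v1..v5: overlaps v2, v3, v5 -> 3
v1 (3-9) vs v2..v5: overlaps v2, v4, v5 -> 3
v2 (7-13) vs v3..v5: overlaps v3, v5 -> 2
v3 (11-19) vs v4..v5: overlaps v5 -> 1
v4 (3-6) vs v5: overlaps v5 -> 1
Total overlapping pairs = 3 + 3 + 2 + 1 + 1 = 10

10


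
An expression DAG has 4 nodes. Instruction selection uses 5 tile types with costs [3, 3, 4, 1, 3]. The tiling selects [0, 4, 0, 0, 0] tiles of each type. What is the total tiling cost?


Total cost = sum(count_i * cost_i)
= 0*3 + 4*3 + 0*4 + 0*1 + 0*3
= 12

12


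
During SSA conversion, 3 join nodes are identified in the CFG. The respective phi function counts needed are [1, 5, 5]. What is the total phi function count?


Total phi functions = sum of phi functions at each join node
= 1 + 5 + 5 = 11

11


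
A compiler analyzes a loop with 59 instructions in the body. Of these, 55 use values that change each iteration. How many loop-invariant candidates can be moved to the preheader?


Invariant candidates = total - loop-dependent
= 59 - 55 = 4

4


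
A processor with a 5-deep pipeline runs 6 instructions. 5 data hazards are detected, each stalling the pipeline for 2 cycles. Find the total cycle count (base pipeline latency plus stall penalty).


Base cycles = 5 + 6 - 1 = 10
Total stalls = 5 * 2 = 10
Total = 10 + 10 = 20

20


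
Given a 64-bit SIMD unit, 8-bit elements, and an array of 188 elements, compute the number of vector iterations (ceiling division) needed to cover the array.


Width = 64 / 8 = 8 elements per vector op
Iterations = ceil(188 / 8) = 24

24


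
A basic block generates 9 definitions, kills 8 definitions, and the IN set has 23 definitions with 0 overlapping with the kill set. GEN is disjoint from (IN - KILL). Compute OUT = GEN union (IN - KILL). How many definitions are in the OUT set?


IN - KILL: 23 - 0 = 23 surviving definitions
OUT = GEN + surviving = 9 + 23 = 32

32


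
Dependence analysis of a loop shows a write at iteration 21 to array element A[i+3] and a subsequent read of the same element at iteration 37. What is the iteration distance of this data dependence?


Distance = read iteration - write iteration
= 37 - 21 = 16

16


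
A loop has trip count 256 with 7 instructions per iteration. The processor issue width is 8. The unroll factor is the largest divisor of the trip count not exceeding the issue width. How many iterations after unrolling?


Largest divisor of 256 <= 8 is 8
New iterations = 256 / 8 = 32

32


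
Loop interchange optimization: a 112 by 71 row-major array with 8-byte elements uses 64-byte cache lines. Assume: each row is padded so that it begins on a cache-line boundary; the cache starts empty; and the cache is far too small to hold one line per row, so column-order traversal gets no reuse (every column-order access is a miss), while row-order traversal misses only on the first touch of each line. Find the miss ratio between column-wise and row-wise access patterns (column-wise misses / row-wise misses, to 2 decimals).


Each row occupies 71 * 8 = 568 bytes and starts on a line boundary, so it spans ceil(568 / 64) = 9 cache lines.
Row-major traversal misses (one per line touched): 112 * ceil(71 * 8 / 64) = 1008
Column-major traversal misses (no reuse, every access misses): 112 * 71 = 7952
Ratio = 7952 / 1008 = 7.89

7.89


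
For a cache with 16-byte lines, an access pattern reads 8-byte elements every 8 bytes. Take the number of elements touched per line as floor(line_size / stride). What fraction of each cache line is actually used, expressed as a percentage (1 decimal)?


Elements per cache line = floor(16 / 8) = 2
Bytes used = 2 * 8 = 16
Utilization = 16 / 16 * 100 = 100.0%

100.0


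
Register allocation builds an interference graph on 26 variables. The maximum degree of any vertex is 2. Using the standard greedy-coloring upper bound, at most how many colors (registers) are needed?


Greedy coloring never needs more than (max_degree + 1) colors: when coloring a vertex, at most max_degree neighbors are already colored.
Upper bound = 2 + 1 = 3

3


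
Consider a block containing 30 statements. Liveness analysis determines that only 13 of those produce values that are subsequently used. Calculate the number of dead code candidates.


Dead code = total statements - live definitions
= 30 - 13 = 17

17


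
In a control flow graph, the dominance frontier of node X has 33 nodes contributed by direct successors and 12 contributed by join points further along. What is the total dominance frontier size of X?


DF(X) = direct successor contributions + join point contributions
= 33 + 12 = 45

45


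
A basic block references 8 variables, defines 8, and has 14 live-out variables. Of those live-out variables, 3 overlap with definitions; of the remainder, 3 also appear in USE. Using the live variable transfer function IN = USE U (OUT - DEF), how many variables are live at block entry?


OUT - DEF: 14 - 3 = 11
|IN| = |USE| + |OUT - DEF| - |USE ∩ (OUT - DEF)| = 8 + 11 - 3 = 16

16


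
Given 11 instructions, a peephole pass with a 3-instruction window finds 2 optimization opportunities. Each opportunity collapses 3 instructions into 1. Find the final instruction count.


Each match removes 2 instructions.
Total removed = 2 * 2 = 4
Remaining = 11 - 4 = 7

7


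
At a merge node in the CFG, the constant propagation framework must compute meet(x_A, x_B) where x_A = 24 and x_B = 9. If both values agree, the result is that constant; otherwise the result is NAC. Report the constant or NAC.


Meet operation: if both paths give the same constant, result is that constant; if they differ, result is NAC (not-a-constant).
Path A: 24, Path B: 9 -> differ
Result: not-a-constant -> NAC

NAC


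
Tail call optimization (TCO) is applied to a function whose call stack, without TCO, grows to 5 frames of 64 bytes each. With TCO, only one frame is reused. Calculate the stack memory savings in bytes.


Without TCO: 5 * 64 = 320 bytes
With TCO: reuse 1 frame = 64 bytes
Savings = 320 - 64 = 256

256


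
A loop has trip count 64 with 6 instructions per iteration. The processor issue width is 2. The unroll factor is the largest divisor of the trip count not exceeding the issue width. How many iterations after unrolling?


Largest divisor of 64 <= 2 is 2
New iterations = 64 / 2 = 32

32


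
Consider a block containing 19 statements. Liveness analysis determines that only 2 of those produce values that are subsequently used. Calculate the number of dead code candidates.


Dead code = total statements - live definitions
= 19 - 2 = 17

17


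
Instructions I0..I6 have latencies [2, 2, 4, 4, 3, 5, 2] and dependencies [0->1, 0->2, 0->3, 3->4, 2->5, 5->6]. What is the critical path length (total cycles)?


Compute longest path through dependency graph: dist(Ik) = max over predecessors of dist + latency(Ik).
dist(I0) = latency 2 = 2
dist(I1) = dist(I0) + 2 = 2 + 2 = 4
dist(I2) = dist(I0) + 4 = 2 + 4 = 6
dist(I3) = dist(I0) + 4 = 2 + 4 = 6
dist(I4) = dist(I3) + 3 = 6 + 3 = 9
dist(I5) = dist(I2) + 5 = 6 + 5 = 11
dist(I6) = dist(I5) + 2 = 11 + 2 = 13
Critical path = max dist = 13

13


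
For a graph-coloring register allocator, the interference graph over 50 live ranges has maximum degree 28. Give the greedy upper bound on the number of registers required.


Greedy coloring never needs more than (max_degree + 1) colors: when coloring a vertex, at most max_degree neighbors are already colored.
Upper bound = 28 + 1 = 29

29


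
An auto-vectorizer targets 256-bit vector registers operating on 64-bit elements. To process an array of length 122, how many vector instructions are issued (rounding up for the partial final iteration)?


Width = 256 / 64 = 4 elements per vector op
Iterations = ceil(122 / 4) = 31

31


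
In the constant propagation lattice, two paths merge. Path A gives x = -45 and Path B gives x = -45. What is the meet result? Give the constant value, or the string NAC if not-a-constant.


Meet operation: if both paths give the same constant, result is that constant; if they differ, result is NAC (not-a-constant).
Path A: -45, Path B: -45 -> equal
Result: constant -> -45

-45


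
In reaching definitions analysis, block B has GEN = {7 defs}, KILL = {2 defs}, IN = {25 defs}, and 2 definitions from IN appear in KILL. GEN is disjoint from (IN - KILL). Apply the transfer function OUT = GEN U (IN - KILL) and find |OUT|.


IN - KILL: 25 - 2 = 23 surviving definitions
OUT = GEN + surviving = 7 + 23 = 30

30


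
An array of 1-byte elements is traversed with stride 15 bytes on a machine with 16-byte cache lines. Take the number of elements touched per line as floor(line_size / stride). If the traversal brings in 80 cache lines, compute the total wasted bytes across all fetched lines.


Elements per line = floor(16 / 15) = 1
Bytes used per line = 1 * 1 = 1
Wasted per line = 16 - 1 = 15
Total wasted = 15 * 80 = 1200

1200


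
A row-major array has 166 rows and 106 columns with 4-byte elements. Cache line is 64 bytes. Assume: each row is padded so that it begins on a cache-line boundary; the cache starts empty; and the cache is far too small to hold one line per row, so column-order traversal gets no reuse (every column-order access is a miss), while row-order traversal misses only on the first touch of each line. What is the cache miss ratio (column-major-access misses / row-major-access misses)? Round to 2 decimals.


Each row occupies 106 * 4 = 424 bytes and starts on a line boundary, so it spans ceil(424 / 64) = 7 cache lines.
Row-major traversal misses (one per line touched): 166 * ceil(106 * 4 / 64) = 1162
Column-major traversal misses (no reuse, every access misses): 166 * 106 = 17596
Ratio = 17596 / 1162 = 15.14

15.14


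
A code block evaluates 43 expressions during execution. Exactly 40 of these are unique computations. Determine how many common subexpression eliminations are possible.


CSE count = total expressions - unique expressions
= 43 - 40 = 3

3


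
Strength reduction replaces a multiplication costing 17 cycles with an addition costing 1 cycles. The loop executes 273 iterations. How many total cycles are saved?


Per-iteration saving = 17 - 1 = 16
Total saved = 273 * 16 = 4368

4368


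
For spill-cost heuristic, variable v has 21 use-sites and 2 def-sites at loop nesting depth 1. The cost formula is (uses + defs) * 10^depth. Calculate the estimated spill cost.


uses + defs = 21 + 2 = 23
10^1 = 10
Spill cost = 23 * 10 = 230

230


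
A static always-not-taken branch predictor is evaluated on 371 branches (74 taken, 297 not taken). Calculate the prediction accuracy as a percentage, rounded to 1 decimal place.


Predictor: always-not-taken
Correct predictions = 297
Accuracy = 297 / 371 * 100 = 80.1%

80.1


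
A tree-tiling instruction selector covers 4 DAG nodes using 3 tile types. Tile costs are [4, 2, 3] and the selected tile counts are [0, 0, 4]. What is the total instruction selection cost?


Total cost = sum(count_i * cost_i)
= 0*4 + 0*2 + 4*3
= 12

12


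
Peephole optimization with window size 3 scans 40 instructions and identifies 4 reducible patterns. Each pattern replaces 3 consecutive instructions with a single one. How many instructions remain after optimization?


Each match removes 2 instructions.
Total removed = 4 * 2 = 8
Remaining = 40 - 8 = 32

32


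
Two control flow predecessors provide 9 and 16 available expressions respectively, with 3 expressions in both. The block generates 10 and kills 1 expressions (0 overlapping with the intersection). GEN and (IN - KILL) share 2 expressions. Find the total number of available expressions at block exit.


IN = intersection of predecessors = 3
IN - KILL = 3 - 0 = 3
|OUT| = |GEN| + |IN - KILL| - |GEN ∩ (IN - KILL)| = 10 + 3 - 2 = 11

11


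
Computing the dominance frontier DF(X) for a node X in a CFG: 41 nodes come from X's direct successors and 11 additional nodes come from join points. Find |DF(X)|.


DF(X) = direct successor contributions + join point contributions
= 41 + 11 = 52

52


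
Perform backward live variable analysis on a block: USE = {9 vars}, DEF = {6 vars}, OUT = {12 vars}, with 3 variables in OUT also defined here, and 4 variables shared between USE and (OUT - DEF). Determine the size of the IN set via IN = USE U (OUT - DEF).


OUT - DEF: 12 - 3 = 9
|IN| = |USE| + |OUT - DEF| - |USE ∩ (OUT - DEF)| = 9 + 9 - 4 = 14

14


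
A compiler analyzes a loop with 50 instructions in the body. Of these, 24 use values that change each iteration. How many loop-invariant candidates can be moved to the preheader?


Invariant candidates = total - loop-dependent
= 50 - 24 = 26

26


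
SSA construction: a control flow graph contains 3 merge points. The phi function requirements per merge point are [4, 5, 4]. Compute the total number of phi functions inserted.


Total phi functions = sum of phi functions at each join node
= 4 + 5 + 4 = 13

13


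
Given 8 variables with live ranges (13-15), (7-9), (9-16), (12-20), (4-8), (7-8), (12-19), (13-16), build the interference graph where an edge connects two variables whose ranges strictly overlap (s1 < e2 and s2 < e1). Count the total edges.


Check all pairs for overlapping intervals.
Two intervals (s1,e1) and (s2,e2) overlap if s1 < e2 and s2 < e1.
v0 (13-15) vs v1..v7: overlaps v2, v3, v6, v7 -> 4
v1 (7-9) vs v2..v7: overlaps v4, v5 -> 2
v2 (9-16) vs v3..v7: overlaps v3, v6, v7 -> 3
v3 (12-20) vs v4..v7: overlaps v6, v7 -> 2
v4 (4-8) vs v5..v7: overlaps v5 -> 1
v5 (7-8) vs v6..v7: overlaps none -> 0
v6 (12-19) vs v7: overlaps v7 -> 1
Total overlapping pairs = 4 + 2 + 3 + 2 + 1 + 0 + 1 = 13

13


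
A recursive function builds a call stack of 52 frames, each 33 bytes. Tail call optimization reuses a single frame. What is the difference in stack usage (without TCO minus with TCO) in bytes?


Without TCO: 52 * 33 = 1716 bytes
With TCO: reuse 1 frame = 33 bytes
Savings = 1716 - 33 = 1683

1683


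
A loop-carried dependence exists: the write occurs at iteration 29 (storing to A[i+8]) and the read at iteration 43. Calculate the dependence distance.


Distance = read iteration - write iteration
= 43 - 29 = 14

14


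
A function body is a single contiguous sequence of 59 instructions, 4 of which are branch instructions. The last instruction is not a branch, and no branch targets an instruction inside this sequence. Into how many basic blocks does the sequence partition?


With no in-sequence branch targets, the leaders are the first instruction plus the instruction after each branch.
Number of basic blocks = branches + 1
= 4 + 1 = 5

5


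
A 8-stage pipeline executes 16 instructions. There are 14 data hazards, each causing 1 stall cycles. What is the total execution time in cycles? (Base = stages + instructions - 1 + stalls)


Base cycles = 8 + 16 - 1 = 23
Total stalls = 14 * 1 = 14
Total = 23 + 14 = 37

37


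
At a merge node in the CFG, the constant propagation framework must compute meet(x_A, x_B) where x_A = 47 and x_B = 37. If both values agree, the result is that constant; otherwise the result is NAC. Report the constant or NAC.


Meet operation: if both paths give the same constant, result is that constant; if they differ, result is NAC (not-a-constant).
Path A: 47, Path B: 37 -> differ
Result: not-a-constant -> NAC

NAC


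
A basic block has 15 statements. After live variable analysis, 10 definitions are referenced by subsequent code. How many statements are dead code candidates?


Dead code = total statements - live definitions
= 15 - 10 = 5

5


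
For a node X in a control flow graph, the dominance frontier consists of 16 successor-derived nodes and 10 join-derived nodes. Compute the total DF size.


DF(X) = direct successor contributions + join point contributions
= 16 + 10 = 26

26


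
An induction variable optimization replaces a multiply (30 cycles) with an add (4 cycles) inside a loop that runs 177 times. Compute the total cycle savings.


Per-iteration saving = 30 - 4 = 26
Total saved = 177 * 26 = 4602

4602


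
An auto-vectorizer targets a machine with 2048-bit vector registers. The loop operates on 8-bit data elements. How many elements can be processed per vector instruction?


Width = SIMD bits / data type bits
= 2048 / 8 = 256

256


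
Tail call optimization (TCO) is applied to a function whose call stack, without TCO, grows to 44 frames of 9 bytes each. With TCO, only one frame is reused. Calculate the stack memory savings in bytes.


Without TCO: 44 * 9 = 396 bytes
With TCO: reuse 1 frame = 9 bytes
Savings = 396 - 9 = 387

387


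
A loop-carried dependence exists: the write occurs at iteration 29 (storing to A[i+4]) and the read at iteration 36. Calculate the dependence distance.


Distance = read iteration - write iteration
= 36 - 29 = 7

7


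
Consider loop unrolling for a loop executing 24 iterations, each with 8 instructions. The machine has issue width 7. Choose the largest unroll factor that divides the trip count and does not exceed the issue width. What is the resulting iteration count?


Largest divisor of 24 <= 7 is 6
New iterations = 24 / 6 = 4

4


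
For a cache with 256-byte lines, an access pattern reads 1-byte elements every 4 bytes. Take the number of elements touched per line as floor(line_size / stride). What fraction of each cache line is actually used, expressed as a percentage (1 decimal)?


Elements per cache line = floor(256 / 4) = 64
Bytes used = 64 * 1 = 64
Utilization = 64 / 256 * 100 = 25.0%

25.0


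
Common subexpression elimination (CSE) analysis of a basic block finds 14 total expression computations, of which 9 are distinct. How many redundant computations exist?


CSE count = total expressions - unique expressions
= 14 - 9 = 5

5


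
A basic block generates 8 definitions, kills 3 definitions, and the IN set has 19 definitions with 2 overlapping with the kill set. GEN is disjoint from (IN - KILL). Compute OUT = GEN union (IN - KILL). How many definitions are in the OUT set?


IN - KILL: 19 - 2 = 17 surviving definitions
OUT = GEN + surviving = 8 + 17 = 25

25


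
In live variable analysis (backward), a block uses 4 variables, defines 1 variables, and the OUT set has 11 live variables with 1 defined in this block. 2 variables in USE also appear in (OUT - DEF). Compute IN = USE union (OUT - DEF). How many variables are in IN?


OUT - DEF: 11 - 1 = 10
|IN| = |USE| + |OUT - DEF| - |USE ∩ (OUT - DEF)| = 4 + 10 - 2 = 12

12


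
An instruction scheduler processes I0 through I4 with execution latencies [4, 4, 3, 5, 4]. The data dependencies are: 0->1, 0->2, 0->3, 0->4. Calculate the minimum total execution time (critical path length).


Compute longest path through dependency graph: dist(Ik) = max over predecessors of dist + latency(Ik).
dist(I0) = latency 4 = 4
dist(I1) = dist(I0) + 4 = 4 + 4 = 8
dist(I2) = dist(I0) + 3 = 4 + 3 = 7
dist(I3) = dist(I0) + 5 = 4 + 5 = 9
dist(I4) = dist(I0) + 4 = 4 + 4 = 8
Critical path = max dist = 9

9


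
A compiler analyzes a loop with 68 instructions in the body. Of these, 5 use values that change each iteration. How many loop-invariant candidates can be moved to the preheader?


Invariant candidates = total - loop-dependent
= 68 - 5 = 63

63


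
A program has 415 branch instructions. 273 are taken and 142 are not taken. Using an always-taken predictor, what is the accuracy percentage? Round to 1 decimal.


Predictor: always-taken
Correct predictions = 273
Accuracy = 273 / 415 * 100 = 65.8%

65.8


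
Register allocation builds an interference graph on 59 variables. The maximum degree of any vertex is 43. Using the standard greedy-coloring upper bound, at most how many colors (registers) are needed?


Greedy coloring never needs more than (max_degree + 1) colors: when coloring a vertex, at most max_degree neighbors are already colored.
Upper bound = 43 + 1 = 44

44


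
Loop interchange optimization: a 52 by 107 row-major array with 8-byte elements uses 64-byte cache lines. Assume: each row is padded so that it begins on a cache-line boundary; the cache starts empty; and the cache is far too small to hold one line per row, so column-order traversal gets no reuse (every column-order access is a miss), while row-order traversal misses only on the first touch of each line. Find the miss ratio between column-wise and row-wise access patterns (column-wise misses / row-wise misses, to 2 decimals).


Each row occupies 107 * 8 = 856 bytes and starts on a line boundary, so it spans ceil(856 / 64) = 14 cache lines.
Row-major traversal misses (one per line touched): 52 * ceil(107 * 8 / 64) = 728
Column-major traversal misses (no reuse, every access misses): 52 * 107 = 5564
Ratio = 5564 / 728 = 7.64

7.64


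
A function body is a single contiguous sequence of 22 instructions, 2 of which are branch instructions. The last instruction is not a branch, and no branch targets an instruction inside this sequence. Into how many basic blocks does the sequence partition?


With no in-sequence branch targets, the leaders are the first instruction plus the instruction after each branch.
Number of basic blocks = branches + 1
= 2 + 1 = 3

3


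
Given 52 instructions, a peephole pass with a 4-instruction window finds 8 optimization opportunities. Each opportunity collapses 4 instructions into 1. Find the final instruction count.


Each match removes 3 instructions.
Total removed = 8 * 3 = 24
Remaining = 52 - 24 = 28

28


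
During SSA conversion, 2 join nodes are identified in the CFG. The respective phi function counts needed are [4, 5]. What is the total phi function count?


Total phi functions = sum of phi functions at each join node
= 4 + 5 = 9

9


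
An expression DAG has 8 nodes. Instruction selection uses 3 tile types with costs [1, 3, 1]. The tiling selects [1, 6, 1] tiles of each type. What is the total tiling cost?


Total cost = sum(count_i * cost_i)
= 1*1 + 6*3 + 1*1
= 20

20


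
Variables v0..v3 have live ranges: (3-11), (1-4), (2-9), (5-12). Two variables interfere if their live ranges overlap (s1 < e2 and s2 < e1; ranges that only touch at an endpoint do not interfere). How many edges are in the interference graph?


Check all pairs for overlapping intervals.
Two intervals (s1,e1) and (s2,e2) overlap if s1 < e2 and s2 < e1.
v0 (3-11) vs v1..v3: overlaps v1, v2, v3 -> 3
v1 (1-4) vs v2..v3: overlaps v2 -> 1
v2 (2-9) vs v3: overlaps v3 -> 1
Total overlapping pairs = 3 + 1 + 1 = 5

5


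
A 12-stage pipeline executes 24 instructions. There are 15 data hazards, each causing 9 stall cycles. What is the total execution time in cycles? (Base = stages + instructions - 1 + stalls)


Base cycles = 12 + 24 - 1 = 35
Total stalls = 15 * 9 = 135
Total = 35 + 135 = 170

170


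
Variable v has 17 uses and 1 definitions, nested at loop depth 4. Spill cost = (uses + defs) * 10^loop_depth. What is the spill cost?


uses + defs = 17 + 1 = 18
10^4 = 10000
Spill cost = 18 * 10000 = 180000

180000


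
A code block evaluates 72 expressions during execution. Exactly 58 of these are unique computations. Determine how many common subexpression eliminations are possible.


CSE count = total expressions - unique expressions
= 72 - 58 = 14

14


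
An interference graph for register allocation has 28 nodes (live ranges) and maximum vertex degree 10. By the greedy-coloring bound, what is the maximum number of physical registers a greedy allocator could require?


Greedy coloring never needs more than (max_degree + 1) colors: when coloring a vertex, at most max_degree neighbors are already colored.
Upper bound = 10 + 1 = 11

11


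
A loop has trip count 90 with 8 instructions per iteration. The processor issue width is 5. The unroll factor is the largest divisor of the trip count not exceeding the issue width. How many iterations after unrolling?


Largest divisor of 90 <= 5 is 5
New iterations = 90 / 5 = 18

18


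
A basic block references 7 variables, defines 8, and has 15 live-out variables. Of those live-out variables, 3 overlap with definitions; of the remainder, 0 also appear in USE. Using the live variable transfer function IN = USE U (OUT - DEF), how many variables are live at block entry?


OUT - DEF: 15 - 3 = 12
|IN| = |USE| + |OUT - DEF| - |USE ∩ (OUT - DEF)| = 7 + 12 - 0 = 19

19


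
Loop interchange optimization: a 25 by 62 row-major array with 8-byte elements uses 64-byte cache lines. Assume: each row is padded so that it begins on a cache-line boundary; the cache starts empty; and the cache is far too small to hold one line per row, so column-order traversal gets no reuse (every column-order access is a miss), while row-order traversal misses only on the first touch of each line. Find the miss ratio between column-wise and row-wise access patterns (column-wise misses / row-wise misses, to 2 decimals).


Each row occupies 62 * 8 = 496 bytes and starts on a line boundary, so it spans ceil(496 / 64) = 8 cache lines.
Row-major traversal misses (one per line touched): 25 * ceil(62 * 8 / 64) = 200
Column-major traversal misses (no reuse, every access misses): 25 * 62 = 1550
Ratio = 1550 / 200 = 7.75

7.75


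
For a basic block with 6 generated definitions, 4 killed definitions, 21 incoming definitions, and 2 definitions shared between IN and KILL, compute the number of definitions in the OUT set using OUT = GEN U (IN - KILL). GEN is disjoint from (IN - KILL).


IN - KILL: 21 - 2 = 19 surviving definitions
OUT = GEN + surviving = 6 + 19 = 25

25


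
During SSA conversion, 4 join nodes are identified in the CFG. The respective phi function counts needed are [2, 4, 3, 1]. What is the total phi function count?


Total phi functions = sum of phi functions at each join node
= 2 + 4 + 3 + 1 = 10

10


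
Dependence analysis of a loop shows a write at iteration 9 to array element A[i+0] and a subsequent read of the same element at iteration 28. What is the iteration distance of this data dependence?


Distance = read iteration - write iteration
= 28 - 9 = 19

19


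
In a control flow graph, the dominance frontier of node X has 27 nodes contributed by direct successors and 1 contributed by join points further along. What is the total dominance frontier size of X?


DF(X) = direct successor contributions + join point contributions
= 27 + 1 = 28

28


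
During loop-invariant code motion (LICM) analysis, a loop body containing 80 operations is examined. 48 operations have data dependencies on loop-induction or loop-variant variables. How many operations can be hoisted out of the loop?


Invariant candidates = total - loop-dependent
= 80 - 48 = 32

32


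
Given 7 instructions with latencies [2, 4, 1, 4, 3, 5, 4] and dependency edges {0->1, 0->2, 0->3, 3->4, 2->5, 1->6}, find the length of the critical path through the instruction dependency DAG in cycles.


Compute longest path through dependency graph: dist(Ik) = max over predecessors of dist + latency(Ik).
dist(I0) = latency 2 = 2
dist(I1) = dist(I0) + 4 = 2 + 4 = 6
dist(I2) = dist(I0) + 1 = 2 + 1 = 3
dist(I3) = dist(I0) + 4 = 2 + 4 = 6
dist(I4) = dist(I3) + 3 = 6 + 3 = 9
dist(I5) = dist(I2) + 5 = 3 + 5 = 8
dist(I6) = dist(I1) + 4 = 6 + 4 = 10
Critical path = max dist = 10

10


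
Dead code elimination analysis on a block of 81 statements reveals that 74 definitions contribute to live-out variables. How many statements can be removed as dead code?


Dead code = total statements - live definitions
= 81 - 74 = 7

7


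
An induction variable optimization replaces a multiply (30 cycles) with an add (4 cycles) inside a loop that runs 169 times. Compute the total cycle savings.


Per-iteration saving = 30 - 4 = 26
Total saved = 169 * 26 = 4394

4394
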